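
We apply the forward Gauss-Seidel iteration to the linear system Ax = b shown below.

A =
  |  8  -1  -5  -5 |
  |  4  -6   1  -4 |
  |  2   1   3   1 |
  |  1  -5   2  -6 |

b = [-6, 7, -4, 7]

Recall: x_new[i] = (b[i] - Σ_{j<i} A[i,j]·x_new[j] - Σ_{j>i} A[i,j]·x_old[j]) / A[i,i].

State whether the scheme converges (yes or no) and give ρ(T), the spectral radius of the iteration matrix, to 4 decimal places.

yes, ρ = 0.9221

A = D + L + U where D = diag(8, -6, 3, -6).
T_GS = -(D+L)⁻¹U: row 0 first, T[0,2] = -(-5)/(8) = +0.6250; later rows by forward substitution.
  T[0,:] = [+0.0000, +0.1250, +0.6250, +0.6250]
  T[1,:] = [+0.0000, +0.0833, +0.5833, -0.2500]
  T[2,:] = [+0.0000, -0.1111, -0.6111, -0.6667]
  T[3,:] = [+0.0000, -0.0856, -0.5856, +0.0903]
moduli |λ_i(T)| = 0.9221, 0.4820, 0.0026, 0.0000.
ρ = 0.9221; 0.9221 < 1, so it converges for any x₀.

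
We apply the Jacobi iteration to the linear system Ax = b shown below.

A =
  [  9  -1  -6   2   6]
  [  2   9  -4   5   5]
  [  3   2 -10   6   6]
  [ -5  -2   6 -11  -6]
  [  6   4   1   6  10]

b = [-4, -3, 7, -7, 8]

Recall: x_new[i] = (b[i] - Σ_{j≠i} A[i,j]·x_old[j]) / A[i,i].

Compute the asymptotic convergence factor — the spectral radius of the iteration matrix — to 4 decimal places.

1.6052

Write A = D+L+U with D = diag(9, 9, -10, -11, 10).
Jacobi: T = -D⁻¹(L+U), T[4,0] = -(6)/(10) = -0.6000; T[4,4] = 0.
  T[0,:] = [+0.0000, +0.1111, +0.6667, -0.2222, -0.6667]
  T[1,:] = [-0.2222, +0.0000, +0.4444, -0.5556, -0.5556]
  T[2,:] = [+0.3000, +0.2000, +0.0000, +0.6000, +0.6000]
  T[3,:] = [-0.4545, -0.1818, +0.5455, +0.0000, -0.5455]
  T[4,:] = [-0.6000, -0.4000, -0.1000, -0.6000, +0.0000]
|eigenvalues of T|: 1.6052, 0.6532, 0.6532, 0.3193, 0.0455.
ρ(T) = max|λ| = 1.6052; 1.6052 > 1, so it fails to converge.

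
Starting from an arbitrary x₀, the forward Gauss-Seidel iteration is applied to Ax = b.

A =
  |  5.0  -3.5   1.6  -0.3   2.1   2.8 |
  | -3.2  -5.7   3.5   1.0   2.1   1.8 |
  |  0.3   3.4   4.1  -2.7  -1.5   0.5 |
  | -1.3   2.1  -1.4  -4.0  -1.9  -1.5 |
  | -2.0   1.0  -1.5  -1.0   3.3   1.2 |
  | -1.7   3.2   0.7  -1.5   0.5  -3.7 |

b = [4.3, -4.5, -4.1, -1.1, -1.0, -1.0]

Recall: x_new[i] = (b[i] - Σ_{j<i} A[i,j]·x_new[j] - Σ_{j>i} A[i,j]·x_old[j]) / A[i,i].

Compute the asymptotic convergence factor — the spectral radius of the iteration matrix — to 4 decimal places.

1.1973

Split A = D + L + U, D = diag(5, -5.7, 4.1, -4, 3.3, -3.7).
GS T = -(D+L)⁻¹U: row 0 first, T[0,3] = -(-0.3)/(5) = +0.0600; later rows by forward substitution.
  T[0,:] = [+0.0000  +0.7000  -0.3200  +0.0600  -0.4200  -0.5600]
  T[1,:] = [+0.0000  -0.3930  +0.7937  +0.1418  +0.6042  +0.6302]
  T[2,:] = [+0.0000  +0.2747  -0.6348  +0.5366  -0.1045  -0.6036]
  T[3,:] = [+0.0000  -0.5299  +0.7429  -0.1329  +0.0153  +0.3491]
  T[4,:] = [+0.0000  +0.5076  -0.4979  +0.1970  -0.4805  -1.0626]
  T[5,:] = [+0.0000  -0.3261  +0.3449  +0.2770  +0.6246  +0.4030]
moduli |λ_i(T)| = 1.1973, 0.5676, 0.5676, 0.2413, 0.2413, 0.0000.
ρ(T) = max|λ| = 1.1973; 1.1973 > 1: divergent.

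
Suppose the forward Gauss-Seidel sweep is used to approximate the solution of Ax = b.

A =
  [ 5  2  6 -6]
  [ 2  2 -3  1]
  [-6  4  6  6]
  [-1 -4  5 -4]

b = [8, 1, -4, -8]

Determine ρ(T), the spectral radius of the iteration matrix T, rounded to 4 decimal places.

1.2504

A = D + L + U where D = diag(5, 2, 6, -4).
GS T = -(D+L)⁻¹U: row 0 first, T[0,2] = -(6)/(5) = -1.2000; later rows by forward substitution.
  T[0,:] = [+0.0000, -0.4000, -1.2000, +1.2000]
  T[1,:] = [+0.0000, +0.4000, +2.7000, -1.7000]
  T[2,:] = [+0.0000, -0.6667, -3.0000, +1.3333]
  T[3,:] = [+0.0000, -1.1333, -6.1500, +3.0667]
moduli |λ_i(T)| = 1.2504, 0.9149, 0.1311, 0.0000.
spectral radius ρ = 1.2504; 1.2504 > 1, so it fails to converge.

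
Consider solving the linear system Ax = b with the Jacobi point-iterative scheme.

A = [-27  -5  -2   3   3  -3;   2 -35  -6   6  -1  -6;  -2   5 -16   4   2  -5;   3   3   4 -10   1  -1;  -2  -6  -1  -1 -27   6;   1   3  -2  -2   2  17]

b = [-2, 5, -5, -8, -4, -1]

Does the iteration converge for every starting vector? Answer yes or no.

yes

Diagonal D = diag(-27, -35, -16, -10, -27, 17); L, U strict lower/upper.
Jacobi T = -D⁻¹(L+U): T[2,0] = -(-2)/(-16) = -0.1250; T[2,2] = 0.
  T[0,:] = [+0.0000 -0.1852 -0.0741 +0.1111 +0.1111 -0.1111]
  T[1,:] = [+0.0571 +0.0000 -0.1714 +0.1714 -0.0286 -0.1714]
  T[2,:] = [-0.1250 +0.3125 +0.0000 +0.2500 +0.1250 -0.3125]
  T[3,:] = [+0.3000 +0.3000 +0.4000 +0.0000 +0.1000 -0.1000]
  T[4,:] = [-0.0741 -0.2222 -0.0370 -0.0370 +0.0000 +0.2222]
  T[5,:] = [-0.0588 -0.1765 +0.1176 +0.1176 -0.1176 +0.0000]
|λ(T)| sorted: 0.5112, 0.3200, 0.3200, 0.2044, 0.1847, 0.1847.
spectral radius ρ = 0.5112; 0.5112 < 1 ⇒ converges.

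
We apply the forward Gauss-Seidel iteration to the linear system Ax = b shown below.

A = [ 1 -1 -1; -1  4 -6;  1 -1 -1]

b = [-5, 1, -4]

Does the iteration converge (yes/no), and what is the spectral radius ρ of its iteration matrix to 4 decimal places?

no, ρ = 1.5000

Write A = D+L+U with D = diag(1, 4, -1).
Gauss-Seidel: T = -(D+L)⁻¹U, row 0 first, T[0,1] = -(-1)/(1) = +1.0000; later rows by forward substitution.
  T[0,:] = [+0.0000, +1.0000, +1.0000]
  T[1,:] = [+0.0000, +0.2500, +1.7500]
  T[2,:] = [+0.0000, +0.7500, -0.7500]
|eigenvalues of T|: 1.5000, 1.0000, 0.0000.
spectral radius ρ = 1.5000; 1.5000 > 1 ⇒ diverges.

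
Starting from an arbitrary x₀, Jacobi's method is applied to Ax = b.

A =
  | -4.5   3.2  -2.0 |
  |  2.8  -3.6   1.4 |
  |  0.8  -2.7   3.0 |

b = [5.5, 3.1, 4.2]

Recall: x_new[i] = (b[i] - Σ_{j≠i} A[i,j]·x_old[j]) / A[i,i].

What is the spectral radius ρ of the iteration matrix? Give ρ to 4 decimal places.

Let D = diag(-4.5, -3.6, 3); L, U the strict triangles.
T_J = -D⁻¹(L+U): T[0,1] = -(3.2)/(-4.5) = +0.7111; T[0,0] = 0.
  T[0,:] = [+0.0000 +0.7111 -0.4444]
  T[1,:] = [+0.7778 +0.0000 +0.3889]
  T[2,:] = [-0.2667 +0.9000 +0.0000]
eigenvalue magnitudes: 1.1630, 0.6664, 0.4966.
ρ(T) = max|λ| = 1.1630; 1.1630 > 1, so it fails to converge.

1.1630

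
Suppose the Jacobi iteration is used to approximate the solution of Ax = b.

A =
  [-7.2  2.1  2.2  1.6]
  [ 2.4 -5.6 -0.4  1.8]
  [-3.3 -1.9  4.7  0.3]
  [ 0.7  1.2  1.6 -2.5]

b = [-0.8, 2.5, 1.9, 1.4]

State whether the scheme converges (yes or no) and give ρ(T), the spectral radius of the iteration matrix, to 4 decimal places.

Let D = diag(-7.2, -5.6, 4.7, -2.5); L, U the strict triangles.
Jacobi T = -D⁻¹(L+U): T[3,1] = -(1.2)/(-2.5) = +0.4800; T[3,3] = 0.
  T[0,:] = [+0.0000, +0.2917, +0.3056, +0.2222]
  T[1,:] = [+0.4286, +0.0000, -0.0714, +0.3214]
  T[2,:] = [+0.7021, +0.4043, +0.0000, -0.0638]
  T[3,:] = [+0.2800, +0.4800, +0.6400, +0.0000]
|λ(T)| sorted: 0.9224, 0.4579, 0.4579, 0.2208.
ρ(T) = max|λ| = 0.9224; 0.9224 < 1, so it converges for any x₀.

yes, ρ = 0.9224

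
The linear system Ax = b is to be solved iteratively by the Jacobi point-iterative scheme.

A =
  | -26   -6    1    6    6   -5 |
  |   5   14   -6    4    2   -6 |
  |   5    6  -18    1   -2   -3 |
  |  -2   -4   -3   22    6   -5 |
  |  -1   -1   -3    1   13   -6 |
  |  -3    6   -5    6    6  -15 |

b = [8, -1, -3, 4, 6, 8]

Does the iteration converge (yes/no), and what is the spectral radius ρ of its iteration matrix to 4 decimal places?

yes, ρ = 0.8727

Let D = diag(-26, 14, -18, 22, 13, -15); L, U the strict triangles.
Jacobi: T = -D⁻¹(L+U), T[4,2] = -(-3)/(13) = +0.2308; T[4,4] = 0.
  T[0,:] = [+0.0000 -0.2308 +0.0385 +0.2308 +0.2308 -0.1923]
  T[1,:] = [-0.3571 +0.0000 +0.4286 -0.2857 -0.1429 +0.4286]
  T[2,:] = [+0.2778 +0.3333 +0.0000 +0.0556 -0.1111 -0.1667]
  T[3,:] = [+0.0909 +0.1818 +0.1364 +0.0000 -0.2727 +0.2273]
  T[4,:] = [+0.0769 +0.0769 +0.2308 -0.0769 +0.0000 +0.4615]
  T[5,:] = [-0.2000 +0.4000 -0.3333 +0.4000 +0.4000 +0.0000]
|λ(T)| sorted: 0.8727, 0.6105, 0.4789, 0.3065, 0.3065, 0.1960.
ρ = 0.8727; 0.8727 < 1 ⇒ converges.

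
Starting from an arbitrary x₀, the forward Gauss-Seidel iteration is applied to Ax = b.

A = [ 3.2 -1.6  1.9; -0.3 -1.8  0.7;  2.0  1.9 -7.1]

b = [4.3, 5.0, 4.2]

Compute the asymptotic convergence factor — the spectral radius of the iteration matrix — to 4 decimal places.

0.3016

Write A = D+L+U with D = diag(3.2, -1.8, -7.1).
Gauss-Seidel: T = -(D+L)⁻¹U, row 0 first, T[0,1] = -(-1.6)/(3.2) = +0.5000; later rows by forward substitution.
  T[0,:] = [+0.0000 +0.5000 -0.5938]
  T[1,:] = [+0.0000 -0.0833 +0.4878]
  T[2,:] = [+0.0000 +0.1185 -0.0367]
|λ(T)| sorted: 0.3016, 0.1816, 0.0000.
ρ = 0.3016; 0.3016 < 1 ⇒ converges.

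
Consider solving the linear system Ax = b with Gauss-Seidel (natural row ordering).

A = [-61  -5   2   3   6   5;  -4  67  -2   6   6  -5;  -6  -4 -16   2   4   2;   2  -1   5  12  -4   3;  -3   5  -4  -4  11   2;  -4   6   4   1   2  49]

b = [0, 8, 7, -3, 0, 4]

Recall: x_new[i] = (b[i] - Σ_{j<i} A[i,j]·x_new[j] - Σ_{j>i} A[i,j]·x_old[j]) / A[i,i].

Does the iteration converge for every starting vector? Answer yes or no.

yes

Let D = diag(-61, 67, -16, 12, 11, 49); L, U the strict triangles.
T_GS = -(D+L)⁻¹U: row 0 first, T[0,1] = -(-5)/(-61) = -0.0820; later rows by forward substitution.
  T[0,:] = [+0.0000 -0.0820 +0.0328 +0.0492 +0.0984 +0.0820]
  T[1,:] = [+0.0000 -0.0049 +0.0318 -0.0866 -0.0837 +0.0795]
  T[2,:] = [+0.0000 +0.0320 -0.0202 +0.1282 +0.2340 +0.0744]
  T[3,:] = [+0.0000 -0.0001 +0.0056 -0.0688 +0.2125 -0.2880]
  T[4,:] = [+0.0000 -0.0085 -0.0108 +0.0744 +0.2272 -0.2733]
  T[5,:] = [+0.0000 -0.0084 +0.0008 +0.0025 -0.0144 +0.0079]
|λ(T)| sorted: 0.2773, 0.1242, 0.0453, 0.0311, 0.0311, 0.0000.
ρ(T) = max|λ| = 0.2773; 0.2773 < 1, so it converges for any x₀.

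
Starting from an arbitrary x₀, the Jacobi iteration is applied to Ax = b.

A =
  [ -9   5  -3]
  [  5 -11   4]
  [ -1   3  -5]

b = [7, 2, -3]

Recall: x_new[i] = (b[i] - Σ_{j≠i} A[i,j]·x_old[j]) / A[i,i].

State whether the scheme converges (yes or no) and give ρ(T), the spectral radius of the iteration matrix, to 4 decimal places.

A = D + L + U where D = diag(-9, -11, -5).
T_J = -D⁻¹(L+U): T[1,2] = -(4)/(-11) = +0.3636; T[1,1] = 0.
  T[0,:] = [+0.0000 +0.5556 -0.3333]
  T[1,:] = [+0.4545 +0.0000 +0.3636]
  T[2,:] = [-0.2000 +0.6000 +0.0000]
|eigenvalues of T|: 0.8336, 0.5441, 0.2895.
spectral radius ρ = 0.8336; 0.8336 < 1: convergent.

yes, ρ = 0.8336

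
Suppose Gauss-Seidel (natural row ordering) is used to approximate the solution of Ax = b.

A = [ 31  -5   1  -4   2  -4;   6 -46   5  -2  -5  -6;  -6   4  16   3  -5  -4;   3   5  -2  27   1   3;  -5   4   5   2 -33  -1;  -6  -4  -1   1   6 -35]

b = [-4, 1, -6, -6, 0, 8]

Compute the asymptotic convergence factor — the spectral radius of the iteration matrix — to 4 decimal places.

0.1614

Split A = D + L + U, D = diag(31, -46, 16, 27, -33, -35).
Gauss-Seidel: T = -(D+L)⁻¹U, row 0 first, T[0,2] = -(1)/(31) = -0.0323; later rows by forward substitution.
  T[0,:] = [+0.0000, +0.1613, -0.0323, +0.1290, -0.0645, +0.1290]
  T[1,:] = [+0.0000, +0.0210, +0.1045, -0.0266, -0.1171, -0.1136]
  T[2,:] = [+0.0000, +0.0552, -0.0382, -0.1325, +0.3176, +0.3268]
  T[3,:] = [+0.0000, -0.0177, -0.0186, -0.0192, +0.0153, -0.0802]
  T[4,:] = [+0.0000, -0.0146, +0.0106, -0.0440, +0.0446, -0.0190]
  T[5,:] = [+0.0000, -0.0346, -0.0040, -0.0234, +0.0235, -0.0240]
eigenvalue magnitudes: 0.1614, 0.0960, 0.0960, 0.0385, 0.0111, 0.0000.
ρ(T) = max|λ| = 0.1614; 0.1614 < 1: convergent.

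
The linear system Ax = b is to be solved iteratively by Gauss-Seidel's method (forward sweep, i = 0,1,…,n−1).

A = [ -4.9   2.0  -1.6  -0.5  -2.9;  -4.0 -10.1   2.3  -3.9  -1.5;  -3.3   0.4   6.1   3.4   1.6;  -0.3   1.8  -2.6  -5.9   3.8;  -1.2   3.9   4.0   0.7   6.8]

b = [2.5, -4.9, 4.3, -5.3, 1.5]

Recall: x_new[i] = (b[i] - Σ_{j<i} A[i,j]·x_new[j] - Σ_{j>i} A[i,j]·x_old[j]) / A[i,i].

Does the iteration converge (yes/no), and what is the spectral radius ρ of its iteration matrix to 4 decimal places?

yes, ρ = 0.8649

Let D = diag(-4.9, -10.1, 6.1, -5.9, 6.8); L, U the strict triangles.
T_GS = -(D+L)⁻¹U: row 0 first, T[0,1] = -(2)/(-4.9) = +0.4082; later rows by forward substitution.
  T[0,:] = [+0.0000  +0.4082  -0.3265  -0.1020  -0.5918]
  T[1,:] = [+0.0000  -0.1616  +0.3570  -0.3457  +0.0859]
  T[2,:] = [+0.0000  +0.2314  -0.2001  -0.5899  -0.5881]
  T[3,:] = [+0.0000  -0.1720  +0.2137  +0.1597  +0.9595]
  T[4,:] = [+0.0000  +0.0463  -0.1667  +0.5108  +0.0935]
|λ(T)| sorted: 0.8649, 0.6804, 0.3240, 0.0309, 0.0000.
ρ(T) = max|λ| = 0.8649; 0.8649 < 1: convergent.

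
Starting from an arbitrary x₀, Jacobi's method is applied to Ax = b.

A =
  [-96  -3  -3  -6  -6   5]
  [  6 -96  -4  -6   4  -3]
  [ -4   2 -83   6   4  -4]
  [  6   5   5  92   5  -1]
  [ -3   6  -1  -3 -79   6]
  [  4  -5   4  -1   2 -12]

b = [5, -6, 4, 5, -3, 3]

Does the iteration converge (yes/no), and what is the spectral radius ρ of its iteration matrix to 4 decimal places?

A = D + L + U where D = diag(-96, -96, -83, 92, -79, -12).
Jacobi T = -D⁻¹(L+U): T[3,0] = -(6)/(92) = -0.0652; T[3,3] = 0.
  T[0,:] = [+0.0000  -0.0312  -0.0312  -0.0625  -0.0625  +0.0521]
  T[1,:] = [+0.0625  +0.0000  -0.0417  -0.0625  +0.0417  -0.0312]
  T[2,:] = [-0.0482  +0.0241  +0.0000  +0.0723  +0.0482  -0.0482]
  T[3,:] = [-0.0652  -0.0543  -0.0543  +0.0000  -0.0543  +0.0109]
  T[4,:] = [-0.0380  +0.0759  -0.0127  -0.0380  +0.0000  +0.0759]
  T[5,:] = [+0.3333  -0.4167  +0.3333  -0.0833  +0.1667  +0.0000]
|λ(T)| sorted: 0.2298, 0.1210, 0.1210, 0.0723, 0.0424, 0.0005.
ρ = 0.2298; 0.2298 < 1, so it converges for any x₀.

yes, ρ = 0.2298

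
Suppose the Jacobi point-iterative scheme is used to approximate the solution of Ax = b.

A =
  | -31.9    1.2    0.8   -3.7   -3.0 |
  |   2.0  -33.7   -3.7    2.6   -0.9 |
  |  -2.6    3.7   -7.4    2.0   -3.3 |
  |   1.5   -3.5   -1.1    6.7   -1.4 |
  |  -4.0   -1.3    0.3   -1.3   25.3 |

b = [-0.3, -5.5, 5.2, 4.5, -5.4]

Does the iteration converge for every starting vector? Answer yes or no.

A = D + L + U where D = diag(-31.9, -33.7, -7.4, 6.7, 25.3).
T_J = -D⁻¹(L+U): T[4,1] = -(-1.3)/(25.3) = +0.0514; T[4,4] = 0.
  T[0,:] = [+0.0000  +0.0376  +0.0251  -0.1160  -0.0940]
  T[1,:] = [+0.0593  +0.0000  -0.1098  +0.0772  -0.0267]
  T[2,:] = [-0.3514  +0.5000  +0.0000  +0.2703  -0.4459]
  T[3,:] = [-0.2239  +0.5224  +0.1642  +0.0000  +0.2090]
  T[4,:] = [+0.1581  +0.0514  -0.0119  +0.0514  +0.0000]
|λ(T)| sorted: 0.3526, 0.2439, 0.2439, 0.2037, 0.2037.
spectral radius ρ = 0.3526; 0.3526 < 1 ⇒ converges.

yes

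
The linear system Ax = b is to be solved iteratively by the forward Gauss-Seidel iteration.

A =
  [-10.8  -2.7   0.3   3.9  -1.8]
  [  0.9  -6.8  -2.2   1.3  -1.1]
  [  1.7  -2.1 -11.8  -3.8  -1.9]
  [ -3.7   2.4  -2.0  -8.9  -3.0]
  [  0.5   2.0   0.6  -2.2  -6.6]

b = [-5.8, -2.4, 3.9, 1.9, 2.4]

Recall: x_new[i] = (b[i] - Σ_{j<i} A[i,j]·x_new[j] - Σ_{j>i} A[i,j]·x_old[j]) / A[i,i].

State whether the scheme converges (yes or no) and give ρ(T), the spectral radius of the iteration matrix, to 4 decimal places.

Diagonal D = diag(-10.8, -6.8, -11.8, -8.9, -6.6); L, U strict lower/upper.
Gauss-Seidel: T = -(D+L)⁻¹U, row 0 first, T[0,2] = -(0.3)/(-10.8) = +0.0278; later rows by forward substitution.
  T[0,:] = [+0.0000, -0.2500, +0.0278, +0.3611, -0.1667]
  T[1,:] = [+0.0000, -0.0331, -0.3199, +0.2390, -0.1838]
  T[2,:] = [+0.0000, -0.0301, +0.0609, -0.3125, -0.1523]
  T[3,:] = [+0.0000, +0.1018, -0.1115, -0.0155, -0.2831]
  T[4,:] = [+0.0000, -0.0656, -0.0521, +0.0765, +0.0122]
|λ(T)| sorted: 0.3228, 0.2185, 0.0971, 0.0971, 0.0000.
ρ(T) = max|λ| = 0.3228; 0.3228 < 1, so it converges for any x₀.

yes, ρ = 0.3228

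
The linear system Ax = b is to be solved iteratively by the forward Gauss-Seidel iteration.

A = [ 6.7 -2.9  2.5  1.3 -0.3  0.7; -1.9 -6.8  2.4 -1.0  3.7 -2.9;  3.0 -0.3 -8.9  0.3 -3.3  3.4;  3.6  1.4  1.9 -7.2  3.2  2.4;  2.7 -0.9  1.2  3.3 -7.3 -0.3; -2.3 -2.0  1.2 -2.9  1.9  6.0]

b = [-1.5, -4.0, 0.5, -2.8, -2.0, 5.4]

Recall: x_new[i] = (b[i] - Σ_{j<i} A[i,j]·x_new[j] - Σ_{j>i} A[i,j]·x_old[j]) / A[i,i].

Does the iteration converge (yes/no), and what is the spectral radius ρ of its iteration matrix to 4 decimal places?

Let D = diag(6.7, -6.8, -8.9, -7.2, -7.3, 6); L, U the strict triangles.
T_GS = -(D+L)⁻¹U: row 0 first, T[0,2] = -(2.5)/(6.7) = -0.3731; later rows by forward substitution.
  T[0,:] = [+0.0000  +0.4328  -0.3731  -0.1940  +0.0448  -0.1045]
  T[1,:] = [+0.0000  -0.1209  +0.4572  -0.0928  +0.5316  -0.3973]
  T[2,:] = [+0.0000  +0.1500  -0.1412  -0.0286  -0.3736  +0.3602]
  T[3,:] = [+0.0000  +0.2325  -0.1349  -0.1226  +0.4716  +0.2989]
  T[4,:] = [+0.0000  +0.3047  -0.2786  -0.1204  +0.1028  +0.1636]
  T[5,:] = [+0.0000  +0.1115  +0.0606  -0.1207  +0.4645  -0.1518]
|roots of det(T-λI)|: 0.8382, 0.2848, 0.2848, 0.1044, 0.0051, 0.0000.
ρ = 0.8382; 0.8382 < 1 ⇒ converges.

yes, ρ = 0.8382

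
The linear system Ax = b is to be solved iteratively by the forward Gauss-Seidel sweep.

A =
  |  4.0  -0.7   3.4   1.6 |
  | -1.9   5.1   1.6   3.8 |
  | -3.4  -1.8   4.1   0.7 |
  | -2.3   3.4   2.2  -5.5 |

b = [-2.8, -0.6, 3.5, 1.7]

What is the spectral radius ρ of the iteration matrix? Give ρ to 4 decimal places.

Let D = diag(4, 5.1, 4.1, -5.5); L, U the strict triangles.
T_GS = -(D+L)⁻¹U: row 0 first, T[0,1] = -(-0.7)/(4) = +0.1750; later rows by forward substitution.
  T[0,:] = [+0.0000  +0.1750  -0.8500  -0.4000]
  T[1,:] = [+0.0000  +0.0652  -0.6304  -0.8941]
  T[2,:] = [+0.0000  +0.1737  -0.9816  -0.8950]
  T[3,:] = [+0.0000  +0.0366  -0.4269  -0.7434]
|eigenvalues of T|: 1.3904, 0.2586, 0.0109, 0.0000.
ρ(T) = max|λ| = 1.3904; 1.3904 > 1 ⇒ diverges.

1.3904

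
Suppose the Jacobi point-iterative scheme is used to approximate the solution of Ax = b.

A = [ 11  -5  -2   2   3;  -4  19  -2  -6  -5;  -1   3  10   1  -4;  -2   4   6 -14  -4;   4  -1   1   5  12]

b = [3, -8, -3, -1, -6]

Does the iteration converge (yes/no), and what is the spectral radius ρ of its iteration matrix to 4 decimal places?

yes, ρ = 0.8858

Let D = diag(11, 19, 10, -14, 12); L, U the strict triangles.
Jacobi T = -D⁻¹(L+U): T[3,4] = -(-4)/(-14) = -0.2857; T[3,3] = 0.
  T[0,:] = [+0.0000  +0.4545  +0.1818  -0.1818  -0.2727]
  T[1,:] = [+0.2105  +0.0000  +0.1053  +0.3158  +0.2632]
  T[2,:] = [+0.1000  -0.3000  +0.0000  -0.1000  +0.4000]
  T[3,:] = [-0.1429  +0.2857  +0.4286  +0.0000  -0.2857]
  T[4,:] = [-0.3333  +0.0833  -0.0833  -0.4167  +0.0000]
|eigenvalues of T|: 0.8858, 0.4514, 0.4514, 0.2038, 0.2038.
ρ = 0.8858; 0.8858 < 1, so it converges for any x₀.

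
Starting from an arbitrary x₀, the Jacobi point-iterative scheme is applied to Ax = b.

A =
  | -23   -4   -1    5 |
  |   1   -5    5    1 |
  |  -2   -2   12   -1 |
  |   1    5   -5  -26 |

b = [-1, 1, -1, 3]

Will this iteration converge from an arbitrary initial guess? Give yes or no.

Split A = D + L + U, D = diag(-23, -5, 12, -26).
T_J = -D⁻¹(L+U): T[3,2] = -(-5)/(-26) = -0.1923; T[3,3] = 0.
  T[0,:] = [+0.0000  -0.1739  -0.0435  +0.2174]
  T[1,:] = [+0.2000  +0.0000  +1.0000  +0.2000]
  T[2,:] = [+0.1667  +0.1667  +0.0000  +0.0833]
  T[3,:] = [+0.0385  +0.1923  -0.1923  +0.0000]
eigenvalue magnitudes: 0.4685, 0.3609, 0.1588, 0.1588.
ρ(T) = max|λ| = 0.4685; 0.4685 < 1: convergent.

yes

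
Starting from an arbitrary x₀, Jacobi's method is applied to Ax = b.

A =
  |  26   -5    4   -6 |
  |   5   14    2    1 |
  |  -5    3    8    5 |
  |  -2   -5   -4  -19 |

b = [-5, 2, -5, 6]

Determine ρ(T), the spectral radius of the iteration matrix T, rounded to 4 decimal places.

A = D + L + U where D = diag(26, 14, 8, -19).
T_J = -D⁻¹(L+U): T[1,2] = -(2)/(14) = -0.1429; T[1,1] = 0.
  T[0,:] = [+0.0000 +0.1923 -0.1538 +0.2308]
  T[1,:] = [-0.3571 +0.0000 -0.1429 -0.0714]
  T[2,:] = [+0.6250 -0.3750 +0.0000 -0.6250]
  T[3,:] = [-0.1053 -0.2632 -0.2105 +0.0000]
|eigenvalues of T|: 0.5093, 0.4251, 0.4251, 0.2230.
ρ(T) = max|λ| = 0.5093; 0.5093 < 1: convergent.

0.5093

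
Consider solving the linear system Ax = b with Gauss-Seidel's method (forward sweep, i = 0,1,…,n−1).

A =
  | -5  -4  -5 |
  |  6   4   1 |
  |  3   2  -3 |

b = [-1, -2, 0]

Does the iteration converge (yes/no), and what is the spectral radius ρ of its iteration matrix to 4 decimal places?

no, ρ = 1.2000

Let D = diag(-5, 4, -3); L, U the strict triangles.
Gauss-Seidel: T = -(D+L)⁻¹U, row 0 first, T[0,1] = -(-4)/(-5) = -0.8000; later rows by forward substitution.
  T[0,:] = [+0.0000  -0.8000  -1.0000]
  T[1,:] = [+0.0000  +1.2000  +1.2500]
  T[2,:] = [+0.0000  +0.0000  -0.1667]
|λ(T)| sorted: 1.2000, 0.1667, 0.0000.
spectral radius ρ = 1.2000; 1.2000 > 1 ⇒ diverges.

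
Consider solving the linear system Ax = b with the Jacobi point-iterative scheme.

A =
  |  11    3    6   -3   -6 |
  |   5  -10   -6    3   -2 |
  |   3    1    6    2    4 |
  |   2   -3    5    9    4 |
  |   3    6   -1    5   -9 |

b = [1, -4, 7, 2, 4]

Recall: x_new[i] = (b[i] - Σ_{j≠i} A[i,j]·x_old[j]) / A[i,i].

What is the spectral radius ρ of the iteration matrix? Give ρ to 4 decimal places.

A = D + L + U where D = diag(11, -10, 6, 9, -9).
Jacobi T = -D⁻¹(L+U): T[0,1] = -(3)/(11) = -0.2727; T[0,0] = 0.
  T[0,:] = [+0.0000  -0.2727  -0.5455  +0.2727  +0.5455]
  T[1,:] = [+0.5000  +0.0000  -0.6000  +0.3000  -0.2000]
  T[2,:] = [-0.5000  -0.1667  +0.0000  -0.3333  -0.6667]
  T[3,:] = [-0.2222  +0.3333  -0.5556  +0.0000  -0.4444]
  T[4,:] = [+0.3333  +0.6667  -0.1111  +0.5556  +0.0000]
moduli |λ_i(T)| = 1.1520, 0.7112, 0.7112, 0.4008, 0.4008.
spectral radius ρ = 1.1520; 1.1520 > 1: divergent.

1.1520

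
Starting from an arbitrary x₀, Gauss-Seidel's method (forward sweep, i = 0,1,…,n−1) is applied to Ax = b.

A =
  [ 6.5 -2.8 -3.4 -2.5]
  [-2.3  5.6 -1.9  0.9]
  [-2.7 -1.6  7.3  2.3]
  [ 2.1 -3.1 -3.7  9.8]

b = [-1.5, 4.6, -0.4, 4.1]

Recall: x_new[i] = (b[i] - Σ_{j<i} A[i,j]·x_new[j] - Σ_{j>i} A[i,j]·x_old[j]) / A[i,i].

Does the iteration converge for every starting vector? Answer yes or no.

yes

Split A = D + L + U, D = diag(6.5, 5.6, 7.3, 9.8).
Gauss-Seidel: T = -(D+L)⁻¹U, row 0 first, T[0,1] = -(-2.8)/(6.5) = +0.4308; later rows by forward substitution.
  T[0,:] = [+0.0000  +0.4308  +0.5231  +0.3846]
  T[1,:] = [+0.0000  +0.1769  +0.5541  -0.0027]
  T[2,:] = [+0.0000  +0.1981  +0.3149  -0.1734]
  T[3,:] = [+0.0000  +0.0385  +0.1821  -0.1488]
|eigenvalues of T|: 0.5496, 0.1340, 0.1340, 0.0000.
ρ(T) = max|λ| = 0.5496; 0.5496 < 1 ⇒ converges.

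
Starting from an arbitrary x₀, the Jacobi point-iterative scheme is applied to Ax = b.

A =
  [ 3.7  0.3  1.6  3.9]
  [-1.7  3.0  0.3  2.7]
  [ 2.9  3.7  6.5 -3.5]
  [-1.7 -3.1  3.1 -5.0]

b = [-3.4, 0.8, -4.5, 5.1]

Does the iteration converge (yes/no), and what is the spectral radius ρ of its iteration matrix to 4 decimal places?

no, ρ = 1.5332

Let D = diag(3.7, 3, 6.5, -5); L, U the strict triangles.
T_J = -D⁻¹(L+U): T[3,2] = -(3.1)/(-5) = +0.6200; T[3,3] = 0.
  T[0,:] = [+0.0000 -0.0811 -0.4324 -1.0541]
  T[1,:] = [+0.5667 +0.0000 -0.1000 -0.9000]
  T[2,:] = [-0.4462 -0.5692 +0.0000 +0.5385]
  T[3,:] = [-0.3400 -0.6200 +0.6200 +0.0000]
|eigenvalues of T|: 1.5332, 0.6865, 0.6865, 0.3636.
ρ(T) = max|λ| = 1.5332; 1.5332 > 1: divergent.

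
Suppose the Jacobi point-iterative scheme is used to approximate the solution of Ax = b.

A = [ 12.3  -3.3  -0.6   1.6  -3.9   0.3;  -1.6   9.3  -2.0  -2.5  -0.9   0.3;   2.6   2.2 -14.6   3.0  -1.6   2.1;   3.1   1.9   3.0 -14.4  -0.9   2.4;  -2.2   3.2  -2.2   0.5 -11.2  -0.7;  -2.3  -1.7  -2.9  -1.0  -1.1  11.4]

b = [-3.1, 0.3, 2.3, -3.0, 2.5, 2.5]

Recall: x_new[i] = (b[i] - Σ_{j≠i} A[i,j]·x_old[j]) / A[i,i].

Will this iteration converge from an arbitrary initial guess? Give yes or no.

Write A = D+L+U with D = diag(12.3, 9.3, -14.6, -14.4, -11.2, 11.4).
Jacobi T = -D⁻¹(L+U): T[5,3] = -(-1)/(11.4) = +0.0877; T[5,5] = 0.
  T[0,:] = [+0.0000 +0.2683 +0.0488 -0.1301 +0.3171 -0.0244]
  T[1,:] = [+0.1720 +0.0000 +0.2151 +0.2688 +0.0968 -0.0323]
  T[2,:] = [+0.1781 +0.1507 +0.0000 +0.2055 -0.1096 +0.1438]
  T[3,:] = [+0.2153 +0.1319 +0.2083 +0.0000 -0.0625 +0.1667]
  T[4,:] = [-0.1964 +0.2857 -0.1964 +0.0446 +0.0000 -0.0625]
  T[5,:] = [+0.2018 +0.1491 +0.2544 +0.0877 +0.0965 +0.0000]
|roots of det(T-λI)|: 0.5405, 0.3545, 0.2581, 0.2581, 0.1562, 0.0638.
ρ(T) = max|λ| = 0.5405; 0.5405 < 1 ⇒ converges.

yes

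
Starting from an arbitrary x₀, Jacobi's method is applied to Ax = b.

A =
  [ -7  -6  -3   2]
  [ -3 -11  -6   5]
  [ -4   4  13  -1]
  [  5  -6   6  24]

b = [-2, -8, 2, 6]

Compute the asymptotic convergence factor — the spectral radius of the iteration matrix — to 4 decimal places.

A = D + L + U where D = diag(-7, -11, 13, 24).
Jacobi T = -D⁻¹(L+U): T[3,1] = -(-6)/(24) = +0.2500; T[3,3] = 0.
  T[0,:] = [+0.0000  -0.8571  -0.4286  +0.2857]
  T[1,:] = [-0.2727  +0.0000  -0.5455  +0.4545]
  T[2,:] = [+0.3077  -0.3077  +0.0000  +0.0769]
  T[3,:] = [-0.2083  +0.2500  -0.2500  +0.0000]
|eigenvalues of T|: 0.7618, 0.4118, 0.4118, 0.1836.
ρ(T) = max|λ| = 0.7618; 0.7618 < 1: convergent.

0.7618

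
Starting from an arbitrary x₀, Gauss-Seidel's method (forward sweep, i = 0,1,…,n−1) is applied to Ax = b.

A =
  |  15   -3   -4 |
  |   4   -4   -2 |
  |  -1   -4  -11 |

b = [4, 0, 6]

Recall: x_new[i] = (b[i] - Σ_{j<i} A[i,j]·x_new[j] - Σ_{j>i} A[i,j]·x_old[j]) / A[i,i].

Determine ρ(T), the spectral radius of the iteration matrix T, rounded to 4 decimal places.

Let D = diag(15, -4, -11); L, U the strict triangles.
GS T = -(D+L)⁻¹U: row 0 first, T[0,2] = -(-4)/(15) = +0.2667; later rows by forward substitution.
  T[0,:] = [+0.0000  +0.2000  +0.2667]
  T[1,:] = [+0.0000  +0.2000  -0.2333]
  T[2,:] = [+0.0000  -0.0909  +0.0606]
|λ(T)| sorted: 0.2918, 0.0312, 0.0000.
ρ = 0.2918; 0.2918 < 1 ⇒ converges.

0.2918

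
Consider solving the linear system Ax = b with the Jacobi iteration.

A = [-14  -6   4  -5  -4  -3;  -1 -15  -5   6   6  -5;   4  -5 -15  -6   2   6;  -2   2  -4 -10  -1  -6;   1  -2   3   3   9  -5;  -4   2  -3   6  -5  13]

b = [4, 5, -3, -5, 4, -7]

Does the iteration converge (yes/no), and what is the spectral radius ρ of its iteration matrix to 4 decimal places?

Split A = D + L + U, D = diag(-14, -15, -15, -10, 9, 13).
Jacobi: T = -D⁻¹(L+U), T[5,4] = -(-5)/(13) = +0.3846; T[5,5] = 0.
  T[0,:] = [+0.0000  -0.4286  +0.2857  -0.3571  -0.2857  -0.2143]
  T[1,:] = [-0.0667  +0.0000  -0.3333  +0.4000  +0.4000  -0.3333]
  T[2,:] = [+0.2667  -0.3333  +0.0000  -0.4000  +0.1333  +0.4000]
  T[3,:] = [-0.2000  +0.2000  -0.4000  +0.0000  -0.1000  -0.6000]
  T[4,:] = [-0.1111  +0.2222  -0.3333  -0.3333  +0.0000  +0.5556]
  T[5,:] = [+0.3077  -0.1538  +0.2308  -0.4615  +0.3846  +0.0000]
|roots of det(T-λI)|: 1.2232, 0.5585, 0.5585, 0.4754, 0.4360, 0.2287.
ρ(T) = max|λ| = 1.2232; 1.2232 > 1 ⇒ diverges.

no, ρ = 1.2232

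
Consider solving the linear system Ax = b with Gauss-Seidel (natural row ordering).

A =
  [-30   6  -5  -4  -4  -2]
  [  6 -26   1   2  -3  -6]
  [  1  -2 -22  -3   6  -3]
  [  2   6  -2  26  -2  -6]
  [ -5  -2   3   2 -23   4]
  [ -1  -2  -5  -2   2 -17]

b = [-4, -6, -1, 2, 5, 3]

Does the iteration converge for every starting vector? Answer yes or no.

yes

Diagonal D = diag(-30, -26, -22, 26, -23, -17); L, U strict lower/upper.
Gauss-Seidel: T = -(D+L)⁻¹U, row 0 first, T[0,5] = -(-2)/(-30) = -0.0667; later rows by forward substitution.
  T[0,:] = [+0.0000 +0.2000 -0.1667 -0.1333 -0.1333 -0.0667]
  T[1,:] = [+0.0000 +0.0462 +0.0000 +0.0462 -0.1462 -0.2462]
  T[2,:] = [+0.0000 +0.0049 -0.0076 -0.1466 +0.2800 -0.1170]
  T[3,:] = [+0.0000 -0.0257 +0.0122 -0.0117 +0.1424 +0.2837]
  T[4,:] = [+0.0000 -0.0491 +0.0363 +0.0048 +0.0906 +0.2192]
  T[5,:] = [+0.0000 -0.0214 +0.0149 +0.0475 -0.0634 +0.0597]
|λ(T)| sorted: 0.1848, 0.0940, 0.0781, 0.0292, 0.0208, 0.0000.
ρ(T) = max|λ| = 0.1848; 0.1848 < 1: convergent.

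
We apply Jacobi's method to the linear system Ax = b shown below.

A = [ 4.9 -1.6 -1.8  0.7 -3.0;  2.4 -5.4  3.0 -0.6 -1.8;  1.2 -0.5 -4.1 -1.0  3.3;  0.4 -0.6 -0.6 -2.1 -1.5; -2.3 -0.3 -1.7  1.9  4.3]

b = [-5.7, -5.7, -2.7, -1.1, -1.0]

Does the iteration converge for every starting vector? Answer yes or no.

no

Let D = diag(4.9, -5.4, -4.1, -2.1, 4.3); L, U the strict triangles.
Jacobi T = -D⁻¹(L+U): T[4,2] = -(-1.7)/(4.3) = +0.3953; T[4,4] = 0.
  T[0,:] = [+0.0000 +0.3265 +0.3673 -0.1429 +0.6122]
  T[1,:] = [+0.4444 +0.0000 +0.5556 -0.1111 -0.3333]
  T[2,:] = [+0.2927 -0.1220 +0.0000 -0.2439 +0.8049]
  T[3,:] = [+0.1905 -0.2857 -0.2857 +0.0000 -0.7143]
  T[4,:] = [+0.5349 +0.0698 +0.3953 -0.4419 +0.0000]
|roots of det(T-λI)|: 1.2729, 0.9255, 0.3366, 0.3366, 0.0307.
ρ(T) = max|λ| = 1.2729; 1.2729 > 1: divergent.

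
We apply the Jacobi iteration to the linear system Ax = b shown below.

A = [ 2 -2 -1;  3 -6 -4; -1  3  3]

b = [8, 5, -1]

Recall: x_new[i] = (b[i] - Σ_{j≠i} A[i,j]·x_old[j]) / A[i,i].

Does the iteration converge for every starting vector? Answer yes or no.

no

Let D = diag(2, -6, 3); L, U the strict triangles.
T_J = -D⁻¹(L+U): T[1,2] = -(-4)/(-6) = -0.6667; T[1,1] = 0.
  T[0,:] = [+0.0000 +1.0000 +0.5000]
  T[1,:] = [+0.5000 +0.0000 -0.6667]
  T[2,:] = [+0.3333 -1.0000 +0.0000]
eigenvalue magnitudes: 1.3023, 0.8989, 0.4034.
spectral radius ρ = 1.3023; 1.3023 > 1 ⇒ diverges.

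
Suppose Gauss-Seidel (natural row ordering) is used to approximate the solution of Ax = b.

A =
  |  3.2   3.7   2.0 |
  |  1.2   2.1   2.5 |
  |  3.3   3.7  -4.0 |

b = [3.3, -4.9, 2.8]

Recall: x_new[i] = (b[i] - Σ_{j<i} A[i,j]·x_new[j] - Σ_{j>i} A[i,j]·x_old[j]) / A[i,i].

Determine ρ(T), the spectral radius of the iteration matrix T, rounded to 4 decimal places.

1.4235

A = D + L + U where D = diag(3.2, 2.1, -4).
Gauss-Seidel: T = -(D+L)⁻¹U, row 0 first, T[0,2] = -(2)/(3.2) = -0.6250; later rows by forward substitution.
  T[0,:] = [+0.0000, -1.1562, -0.6250]
  T[1,:] = [+0.0000, +0.6607, -0.8333]
  T[2,:] = [+0.0000, -0.3427, -1.2865]
|roots of det(T-λI)|: 1.4235, 0.7978, 0.0000.
ρ = 1.4235; 1.4235 > 1, so it fails to converge.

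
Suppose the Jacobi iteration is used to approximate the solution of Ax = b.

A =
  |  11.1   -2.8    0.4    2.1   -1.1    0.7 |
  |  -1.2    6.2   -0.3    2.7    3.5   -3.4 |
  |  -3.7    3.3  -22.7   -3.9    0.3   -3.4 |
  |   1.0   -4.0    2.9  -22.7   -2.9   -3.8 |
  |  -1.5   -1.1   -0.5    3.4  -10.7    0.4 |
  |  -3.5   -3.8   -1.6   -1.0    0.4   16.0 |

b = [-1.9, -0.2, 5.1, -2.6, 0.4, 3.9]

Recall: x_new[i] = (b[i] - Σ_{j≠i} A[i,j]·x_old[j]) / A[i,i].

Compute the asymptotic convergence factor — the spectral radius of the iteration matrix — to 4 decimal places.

A = D + L + U where D = diag(11.1, 6.2, -22.7, -22.7, -10.7, 16).
Jacobi: T = -D⁻¹(L+U), T[4,3] = -(3.4)/(-10.7) = +0.3178; T[4,4] = 0.
  T[0,:] = [+0.0000, +0.2523, -0.0360, -0.1892, +0.0991, -0.0631]
  T[1,:] = [+0.1935, +0.0000, +0.0484, -0.4355, -0.5645, +0.5484]
  T[2,:] = [-0.1630, +0.1454, +0.0000, -0.1718, +0.0132, -0.1498]
  T[3,:] = [+0.0441, -0.1762, +0.1278, +0.0000, -0.1278, -0.1674]
  T[4,:] = [-0.1402, -0.1028, -0.0467, +0.3178, +0.0000, +0.0374]
  T[5,:] = [+0.2188, +0.2375, +0.1000, +0.0625, -0.0250, +0.0000]
|roots of det(T-λI)|: 0.6574, 0.3089, 0.3089, 0.2790, 0.2790, 0.0261.
spectral radius ρ = 0.6574; 0.6574 < 1: convergent.

0.6574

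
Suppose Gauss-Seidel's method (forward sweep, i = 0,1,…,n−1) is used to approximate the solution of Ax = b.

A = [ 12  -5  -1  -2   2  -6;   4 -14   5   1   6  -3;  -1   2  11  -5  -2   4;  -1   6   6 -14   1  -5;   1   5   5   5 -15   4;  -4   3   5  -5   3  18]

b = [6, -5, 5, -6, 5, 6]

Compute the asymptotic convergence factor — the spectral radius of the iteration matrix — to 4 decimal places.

0.7457

Diagonal D = diag(12, -14, 11, -14, -15, 18); L, U strict lower/upper.
GS T = -(D+L)⁻¹U: row 0 first, T[0,4] = -(2)/(12) = -0.1667; later rows by forward substitution.
  T[0,:] = [+0.0000, +0.4167, +0.0833, +0.1667, -0.1667, +0.5000]
  T[1,:] = [+0.0000, +0.1190, +0.3810, +0.1190, +0.3810, -0.0714]
  T[2,:] = [+0.0000, +0.0162, -0.0617, +0.4481, +0.0974, -0.3052]
  T[3,:] = [+0.0000, +0.0282, +0.1309, +0.2311, +0.2883, -0.5543]
  T[4,:] = [+0.0000, +0.0823, +0.1556, +0.2772, +0.2445, -0.0103]
  T[5,:] = [+0.0000, +0.0624, -0.0174, -0.0893, -0.0882, +0.0555]
|eigenvalues of T|: 0.7457, 0.2173, 0.2173, 0.1609, 0.0505, 0.0000.
ρ = 0.7457; 0.7457 < 1, so it converges for any x₀.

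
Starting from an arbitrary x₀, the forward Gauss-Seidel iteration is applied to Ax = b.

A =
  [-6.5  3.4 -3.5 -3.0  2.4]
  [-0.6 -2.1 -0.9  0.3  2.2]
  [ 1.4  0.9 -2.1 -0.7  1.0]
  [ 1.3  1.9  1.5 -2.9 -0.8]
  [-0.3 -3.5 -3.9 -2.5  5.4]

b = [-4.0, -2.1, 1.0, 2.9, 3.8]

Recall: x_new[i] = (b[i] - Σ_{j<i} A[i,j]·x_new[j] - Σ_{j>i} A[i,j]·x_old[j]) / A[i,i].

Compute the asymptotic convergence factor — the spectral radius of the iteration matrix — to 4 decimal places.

1.4651

Let D = diag(-6.5, -2.1, -2.1, -2.9, 5.4); L, U the strict triangles.
Gauss-Seidel: T = -(D+L)⁻¹U, row 0 first, T[0,3] = -(-3)/(-6.5) = -0.4615; later rows by forward substitution.
  T[0,:] = [+0.0000  +0.5231  -0.5385  -0.4615  +0.3692]
  T[1,:] = [+0.0000  -0.1495  -0.2747  +0.2747  +0.9421]
  T[2,:] = [+0.0000  +0.2847  -0.4767  -0.5233  +1.1261]
  T[3,:] = [+0.0000  +0.2838  -0.6679  -0.2976  +1.0894]
  T[4,:] = [+0.0000  +0.2692  -0.8615  -0.3633  +1.9488]
moduli |λ_i(T)| = 1.4651, 0.6468, 0.2124, 0.0057, 0.0000.
ρ = 1.4651; 1.4651 > 1: divergent.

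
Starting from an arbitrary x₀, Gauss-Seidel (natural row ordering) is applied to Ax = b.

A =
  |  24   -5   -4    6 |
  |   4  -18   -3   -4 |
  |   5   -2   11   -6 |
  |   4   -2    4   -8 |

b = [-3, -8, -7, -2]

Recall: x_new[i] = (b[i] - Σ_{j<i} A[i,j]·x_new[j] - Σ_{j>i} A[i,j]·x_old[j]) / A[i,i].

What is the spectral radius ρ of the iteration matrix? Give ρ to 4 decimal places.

Write A = D+L+U with D = diag(24, -18, 11, -8).
T_GS = -(D+L)⁻¹U: row 0 first, T[0,1] = -(-5)/(24) = +0.2083; later rows by forward substitution.
  T[0,:] = [+0.0000 +0.2083 +0.1667 -0.2500]
  T[1,:] = [+0.0000 +0.0463 -0.1296 -0.2778]
  T[2,:] = [+0.0000 -0.0863 -0.0993 +0.6086]
  T[3,:] = [+0.0000 +0.0495 +0.0661 +0.2487]
eigenvalue magnitudes: 0.2715, 0.2285, 0.1527, 0.0000.
ρ = 0.2715; 0.2715 < 1, so it converges for any x₀.

0.2715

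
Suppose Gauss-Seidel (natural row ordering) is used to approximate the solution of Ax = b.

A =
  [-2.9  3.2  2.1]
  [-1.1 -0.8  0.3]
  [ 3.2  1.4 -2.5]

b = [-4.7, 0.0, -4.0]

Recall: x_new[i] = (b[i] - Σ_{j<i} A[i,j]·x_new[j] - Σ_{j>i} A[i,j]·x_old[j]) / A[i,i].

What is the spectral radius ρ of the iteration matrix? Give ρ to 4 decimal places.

A = D + L + U where D = diag(-2.9, -0.8, -2.5).
GS T = -(D+L)⁻¹U: row 0 first, T[0,2] = -(2.1)/(-2.9) = +0.7241; later rows by forward substitution.
  T[0,:] = [+0.0000, +1.1034, +0.7241]
  T[1,:] = [+0.0000, -1.5172, -0.6207]
  T[2,:] = [+0.0000, +0.5628, +0.5793]
|eigenvalues of T|: 1.3348, 0.3968, 0.0000.
spectral radius ρ = 1.3348; 1.3348 > 1 ⇒ diverges.

1.3348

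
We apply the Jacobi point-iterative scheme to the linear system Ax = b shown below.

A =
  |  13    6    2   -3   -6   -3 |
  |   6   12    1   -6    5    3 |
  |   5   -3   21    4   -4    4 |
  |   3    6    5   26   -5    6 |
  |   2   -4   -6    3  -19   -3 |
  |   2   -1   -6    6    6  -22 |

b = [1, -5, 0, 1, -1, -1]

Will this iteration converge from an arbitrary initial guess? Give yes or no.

yes

A = D + L + U where D = diag(13, 12, 21, 26, -19, -22).
T_J = -D⁻¹(L+U): T[5,1] = -(-1)/(-22) = -0.0455; T[5,5] = 0.
  T[0,:] = [+0.0000 -0.4615 -0.1538 +0.2308 +0.4615 +0.2308]
  T[1,:] = [-0.5000 +0.0000 -0.0833 +0.5000 -0.4167 -0.2500]
  T[2,:] = [-0.2381 +0.1429 +0.0000 -0.1905 +0.1905 -0.1905]
  T[3,:] = [-0.1154 -0.2308 -0.1923 +0.0000 +0.1923 -0.2308]
  T[4,:] = [+0.1053 -0.2105 -0.3158 +0.1579 +0.0000 -0.1579]
  T[5,:] = [+0.0909 -0.0455 -0.2727 +0.2727 +0.2727 +0.0000]
|λ(T)| sorted: 0.8303, 0.4127, 0.4127, 0.3145, 0.3145, 0.0964.
ρ(T) = max|λ| = 0.8303; 0.8303 < 1 ⇒ converges.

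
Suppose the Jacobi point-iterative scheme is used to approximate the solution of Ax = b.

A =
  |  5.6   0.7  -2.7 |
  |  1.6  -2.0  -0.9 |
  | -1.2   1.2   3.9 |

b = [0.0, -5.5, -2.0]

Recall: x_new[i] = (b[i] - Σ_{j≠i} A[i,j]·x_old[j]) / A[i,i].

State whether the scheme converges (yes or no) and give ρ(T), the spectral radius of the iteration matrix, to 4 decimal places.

yes, ρ = 0.5971

Diagonal D = diag(5.6, -2, 3.9); L, U strict lower/upper.
Jacobi T = -D⁻¹(L+U): T[2,1] = -(1.2)/(3.9) = -0.3077; T[2,2] = 0.
  T[0,:] = [+0.0000  -0.1250  +0.4821]
  T[1,:] = [+0.8000  +0.0000  -0.4500]
  T[2,:] = [+0.3077  -0.3077  +0.0000]
|λ(T)| sorted: 0.5971, 0.4120, 0.4120.
ρ(T) = max|λ| = 0.5971; 0.5971 < 1 ⇒ converges.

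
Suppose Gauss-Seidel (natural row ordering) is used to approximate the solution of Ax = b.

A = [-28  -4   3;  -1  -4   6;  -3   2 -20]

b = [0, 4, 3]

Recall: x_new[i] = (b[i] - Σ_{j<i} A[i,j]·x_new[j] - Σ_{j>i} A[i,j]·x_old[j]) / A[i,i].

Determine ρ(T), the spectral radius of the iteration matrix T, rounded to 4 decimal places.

0.2812

Split A = D + L + U, D = diag(-28, -4, -20).
T_GS = -(D+L)⁻¹U: row 0 first, T[0,2] = -(3)/(-28) = +0.1071; later rows by forward substitution.
  T[0,:] = [+0.0000  -0.1429  +0.1071]
  T[1,:] = [+0.0000  +0.0357  +1.4732]
  T[2,:] = [+0.0000  +0.0250  +0.1313]
eigenvalue magnitudes: 0.2812, 0.1143, 0.0000.
ρ(T) = max|λ| = 0.2812; 0.2812 < 1, so it converges for any x₀.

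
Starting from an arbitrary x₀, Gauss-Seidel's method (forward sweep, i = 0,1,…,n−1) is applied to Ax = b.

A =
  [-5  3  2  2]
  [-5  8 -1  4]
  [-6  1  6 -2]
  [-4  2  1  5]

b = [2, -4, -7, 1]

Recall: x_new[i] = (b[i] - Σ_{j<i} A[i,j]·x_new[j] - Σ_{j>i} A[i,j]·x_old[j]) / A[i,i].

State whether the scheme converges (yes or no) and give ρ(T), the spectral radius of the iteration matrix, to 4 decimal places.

Split A = D + L + U, D = diag(-5, 8, 6, 5).
Gauss-Seidel: T = -(D+L)⁻¹U, row 0 first, T[0,2] = -(2)/(-5) = +0.4000; later rows by forward substitution.
  T[0,:] = [+0.0000  +0.6000  +0.4000  +0.4000]
  T[1,:] = [+0.0000  +0.3750  +0.3750  -0.2500]
  T[2,:] = [+0.0000  +0.5375  +0.3375  +0.7750]
  T[3,:] = [+0.0000  +0.2225  +0.1025  +0.2650]
moduli |λ_i(T)| = 0.9023, 0.1489, 0.1489, 0.0000.
ρ(T) = max|λ| = 0.9023; 0.9023 < 1, so it converges for any x₀.

yes, ρ = 0.9023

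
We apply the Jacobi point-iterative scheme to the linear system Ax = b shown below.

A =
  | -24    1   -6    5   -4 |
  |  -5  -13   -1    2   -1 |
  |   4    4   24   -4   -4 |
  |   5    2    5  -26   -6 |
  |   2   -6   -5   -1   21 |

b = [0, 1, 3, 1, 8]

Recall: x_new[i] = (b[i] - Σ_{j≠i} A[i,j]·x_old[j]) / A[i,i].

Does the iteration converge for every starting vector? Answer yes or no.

yes

Let D = diag(-24, -13, 24, -26, 21); L, U the strict triangles.
Jacobi: T = -D⁻¹(L+U), T[4,3] = -(-1)/(21) = +0.0476; T[4,4] = 0.
  T[0,:] = [+0.0000, +0.0417, -0.2500, +0.2083, -0.1667]
  T[1,:] = [-0.3846, +0.0000, -0.0769, +0.1538, -0.0769]
  T[2,:] = [-0.1667, -0.1667, +0.0000, +0.1667, +0.1667]
  T[3,:] = [+0.1923, +0.0769, +0.1923, +0.0000, -0.2308]
  T[4,:] = [-0.0952, +0.2857, +0.2381, +0.0476, +0.0000]
|λ(T)| sorted: 0.5191, 0.3281, 0.2683, 0.2683, 0.2345.
spectral radius ρ = 0.5191; 0.5191 < 1: convergent.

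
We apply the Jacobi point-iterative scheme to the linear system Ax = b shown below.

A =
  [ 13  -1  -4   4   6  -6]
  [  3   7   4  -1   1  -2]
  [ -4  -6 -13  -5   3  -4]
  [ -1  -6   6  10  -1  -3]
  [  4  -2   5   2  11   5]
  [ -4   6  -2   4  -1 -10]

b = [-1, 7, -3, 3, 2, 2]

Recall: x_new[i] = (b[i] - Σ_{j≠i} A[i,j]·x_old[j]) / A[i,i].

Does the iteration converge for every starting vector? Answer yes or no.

Split A = D + L + U, D = diag(13, 7, -13, 10, 11, -10).
T_J = -D⁻¹(L+U): T[1,2] = -(4)/(7) = -0.5714; T[1,1] = 0.
  T[0,:] = [+0.0000, +0.0769, +0.3077, -0.3077, -0.4615, +0.4615]
  T[1,:] = [-0.4286, +0.0000, -0.5714, +0.1429, -0.1429, +0.2857]
  T[2,:] = [-0.3077, -0.4615, +0.0000, -0.3846, +0.2308, -0.3077]
  T[3,:] = [+0.1000, +0.6000, -0.6000, +0.0000, +0.1000, +0.3000]
  T[4,:] = [-0.3636, +0.1818, -0.4545, -0.1818, +0.0000, -0.4545]
  T[5,:] = [-0.4000, +0.6000, -0.2000, +0.4000, -0.1000, +0.0000]
|roots of det(T-λI)|: 1.1971, 0.5791, 0.5495, 0.5495, 0.5386, 0.5386.
ρ = 1.1971; 1.1971 > 1, so it fails to converge.

no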